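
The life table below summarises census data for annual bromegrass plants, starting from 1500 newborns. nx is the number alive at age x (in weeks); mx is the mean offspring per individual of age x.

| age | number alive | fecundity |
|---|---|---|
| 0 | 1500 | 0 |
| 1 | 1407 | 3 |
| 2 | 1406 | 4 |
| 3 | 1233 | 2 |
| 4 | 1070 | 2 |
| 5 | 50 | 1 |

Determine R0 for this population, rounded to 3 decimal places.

lx = nx/n0 = nx/1500: 1, 0.938, 0.93733…, 0.822, 0.71333…, 0.03333…
lx·mx by age: 0, 2.814, 3.749333…, 1.644, 1.426667…, 0.033333…
R0 = Σ lx·mx = 9.667333… → 9.667

9.667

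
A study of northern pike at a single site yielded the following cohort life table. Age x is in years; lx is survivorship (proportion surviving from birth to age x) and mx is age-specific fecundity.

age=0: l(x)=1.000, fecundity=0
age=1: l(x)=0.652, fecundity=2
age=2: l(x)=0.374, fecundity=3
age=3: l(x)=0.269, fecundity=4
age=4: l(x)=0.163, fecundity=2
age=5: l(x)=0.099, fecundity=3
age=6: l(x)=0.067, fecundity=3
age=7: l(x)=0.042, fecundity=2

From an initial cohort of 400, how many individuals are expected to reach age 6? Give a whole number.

27

Expected survivors = N0 · l_6 = 400 × 0.067 = 26.8 → 27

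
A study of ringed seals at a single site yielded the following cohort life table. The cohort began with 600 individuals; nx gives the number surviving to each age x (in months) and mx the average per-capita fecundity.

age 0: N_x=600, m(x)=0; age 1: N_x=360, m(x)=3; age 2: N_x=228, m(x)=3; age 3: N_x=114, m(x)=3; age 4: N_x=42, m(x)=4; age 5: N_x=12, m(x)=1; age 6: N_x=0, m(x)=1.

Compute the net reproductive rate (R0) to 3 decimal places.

lx = nx/n0 = nx/600: 1, 0.6, 0.38, 0.19, 0.07, 0.02, 0
lx·mx by age: 0, 1.8, 1.14, 0.57, 0.28, 0.02, 0
R0 = Σ lx·mx = 3.81 → 3.810

3.810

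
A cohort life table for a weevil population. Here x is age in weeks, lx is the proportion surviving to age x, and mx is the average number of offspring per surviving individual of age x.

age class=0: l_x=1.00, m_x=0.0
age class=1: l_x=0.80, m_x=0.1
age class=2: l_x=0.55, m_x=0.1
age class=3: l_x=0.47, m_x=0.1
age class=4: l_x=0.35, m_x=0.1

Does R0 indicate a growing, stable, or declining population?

R0 = Σ lx·mx = 0 + 0.08 + 0.055 + 0.047 + 0.035 = 0.217
R0 < 1, so the population is declining.

declining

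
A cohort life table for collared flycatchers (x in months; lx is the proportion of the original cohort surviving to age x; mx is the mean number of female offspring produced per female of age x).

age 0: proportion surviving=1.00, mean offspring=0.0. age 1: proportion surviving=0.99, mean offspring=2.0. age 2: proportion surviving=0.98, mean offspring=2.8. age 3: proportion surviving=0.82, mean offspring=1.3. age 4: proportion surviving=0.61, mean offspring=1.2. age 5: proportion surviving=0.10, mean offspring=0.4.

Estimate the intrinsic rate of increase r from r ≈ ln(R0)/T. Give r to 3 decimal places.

0.895

R0 = Σ lx·mx = 0 + 1.98 + 2.744 + 1.066 + 0.732 + 0.04 = 6.562
Σ x·lx·mx = 13.794; T = 13.794/6.562 = 2.1021…
r ≈ ln(R0)/T = ln(6.562)/2.1021… = 0.89496… → 0.895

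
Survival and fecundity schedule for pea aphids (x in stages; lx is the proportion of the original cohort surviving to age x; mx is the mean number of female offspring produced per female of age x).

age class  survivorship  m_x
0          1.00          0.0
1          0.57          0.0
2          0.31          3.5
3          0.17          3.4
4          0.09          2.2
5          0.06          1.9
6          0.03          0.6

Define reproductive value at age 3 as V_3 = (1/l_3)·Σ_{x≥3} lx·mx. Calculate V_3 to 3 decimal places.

lx·mx for x ≥ 3: 0.578, 0.198, 0.114, 0.018 → sum = 0.908
V_3 = 0.908 / l_3 = 0.908 / 0.17 = 5.341176… → 5.341

5.341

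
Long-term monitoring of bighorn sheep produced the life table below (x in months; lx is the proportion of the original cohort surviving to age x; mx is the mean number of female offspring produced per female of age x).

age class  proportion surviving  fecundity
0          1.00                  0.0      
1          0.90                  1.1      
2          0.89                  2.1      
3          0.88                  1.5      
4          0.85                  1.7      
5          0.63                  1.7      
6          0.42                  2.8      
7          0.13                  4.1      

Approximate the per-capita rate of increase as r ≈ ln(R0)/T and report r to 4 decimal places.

R0 = Σ lx·mx = 0 + 0.99 + 1.869 + 1.32 + 1.445 + 1.071 + 1.176 + 0.533 = 8.404
Σ x·lx·mx = 30.61; T = 30.61/8.404 = 3.64231…
r ≈ ln(R0)/T = ln(8.404)/3.64231… = 0.584438… → 0.5844

0.5844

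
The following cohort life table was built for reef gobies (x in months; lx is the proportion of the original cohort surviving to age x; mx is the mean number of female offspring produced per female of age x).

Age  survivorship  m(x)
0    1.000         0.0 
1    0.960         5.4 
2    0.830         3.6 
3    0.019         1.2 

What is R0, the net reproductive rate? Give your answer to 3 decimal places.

lx·mx by age: 0, 5.184, 2.988, 0.0228
R0 = Σ lx·mx = 8.1948 → 8.195

8.195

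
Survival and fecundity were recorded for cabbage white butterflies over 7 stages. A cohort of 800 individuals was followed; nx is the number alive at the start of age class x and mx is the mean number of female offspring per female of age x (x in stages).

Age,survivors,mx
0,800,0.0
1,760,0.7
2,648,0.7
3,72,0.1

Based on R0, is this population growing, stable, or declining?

growing

lx = nx/n0 = nx/800: 1, 0.95, 0.81, 0.09
R0 = Σ lx·mx = 0 + 0.665 + 0.567 + 0.009 = 1.241
R0 > 1, so the population is growing.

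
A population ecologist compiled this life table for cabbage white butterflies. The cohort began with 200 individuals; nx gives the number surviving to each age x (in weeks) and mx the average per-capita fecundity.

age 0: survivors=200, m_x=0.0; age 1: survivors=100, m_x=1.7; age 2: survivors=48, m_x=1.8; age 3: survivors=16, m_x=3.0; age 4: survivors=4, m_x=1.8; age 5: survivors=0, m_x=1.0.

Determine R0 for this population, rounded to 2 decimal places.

lx = nx/n0 = nx/200: 1, 0.5, 0.24, 0.08, 0.02, 0
lx·mx by age: 0, 0.85, 0.432, 0.24, 0.036, 0
R0 = Σ lx·mx = 1.558 → 1.56

1.56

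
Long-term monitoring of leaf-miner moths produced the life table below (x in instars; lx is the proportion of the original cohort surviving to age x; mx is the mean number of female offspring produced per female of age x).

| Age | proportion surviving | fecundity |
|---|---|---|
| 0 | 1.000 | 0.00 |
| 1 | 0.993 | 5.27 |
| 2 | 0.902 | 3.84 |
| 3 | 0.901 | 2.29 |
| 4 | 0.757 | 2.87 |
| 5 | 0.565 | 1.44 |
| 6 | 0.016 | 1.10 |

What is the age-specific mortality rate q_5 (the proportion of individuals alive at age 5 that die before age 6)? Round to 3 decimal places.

0.972

q_5 = (l_5 − l_6) / l_5 = (0.565 − 0.016) / 0.565
     = 0.549 / 0.565 = 0.971681… → 0.972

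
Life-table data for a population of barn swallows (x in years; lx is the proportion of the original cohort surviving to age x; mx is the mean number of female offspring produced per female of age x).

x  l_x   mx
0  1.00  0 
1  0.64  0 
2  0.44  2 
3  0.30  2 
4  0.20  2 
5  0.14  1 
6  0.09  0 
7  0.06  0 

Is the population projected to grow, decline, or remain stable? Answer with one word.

growing

R0 = Σ lx·mx = 0 + 0 + 0.88 + 0.6 + 0.4 + 0.14 + 0 + 0 = 2.02
R0 > 1, so the population is growing.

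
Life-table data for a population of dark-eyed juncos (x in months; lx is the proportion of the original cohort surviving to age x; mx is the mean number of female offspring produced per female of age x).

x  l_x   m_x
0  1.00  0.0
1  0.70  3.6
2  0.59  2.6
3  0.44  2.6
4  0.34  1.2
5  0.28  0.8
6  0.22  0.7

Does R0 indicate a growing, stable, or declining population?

R0 = Σ lx·mx = 0 + 2.52 + 1.534 + 1.144 + 0.408 + 0.224 + 0.154 = 5.984
R0 > 1, so the population is growing.

growing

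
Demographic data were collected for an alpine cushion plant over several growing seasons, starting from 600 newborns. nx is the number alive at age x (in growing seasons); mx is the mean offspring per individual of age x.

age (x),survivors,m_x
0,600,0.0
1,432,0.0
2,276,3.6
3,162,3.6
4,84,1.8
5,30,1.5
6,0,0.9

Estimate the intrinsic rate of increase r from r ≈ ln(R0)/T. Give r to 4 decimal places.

lx = nx/n0 = nx/600: 1, 0.72, 0.46, 0.27, 0.14, 0.05, 0
R0 = Σ lx·mx = 0 + 0 + 1.656 + 0.972 + 0.252 + 0.075 + 0 = 2.955
Σ x·lx·mx = 7.611; T = 7.611/2.955 = 2.57563…
r ≈ ln(R0)/T = ln(2.955)/2.57563… = 0.420673… → 0.4207

0.4207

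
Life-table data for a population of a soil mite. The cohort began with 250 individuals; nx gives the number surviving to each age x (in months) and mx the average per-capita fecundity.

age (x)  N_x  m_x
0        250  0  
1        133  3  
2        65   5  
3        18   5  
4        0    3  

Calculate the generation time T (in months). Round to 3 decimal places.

1.620

lx = nx/n0 = nx/250: 1, 0.532, 0.26, 0.072, 0
lx·mx: 0, 1.596, 1.3, 0.36, 0 → R0 = 3.256
x·lx·mx: 0, 1.596, 2.6, 1.08, 0 → Σ = 5.276
T = 5.276 / 3.256 = 1.620393… → 1.620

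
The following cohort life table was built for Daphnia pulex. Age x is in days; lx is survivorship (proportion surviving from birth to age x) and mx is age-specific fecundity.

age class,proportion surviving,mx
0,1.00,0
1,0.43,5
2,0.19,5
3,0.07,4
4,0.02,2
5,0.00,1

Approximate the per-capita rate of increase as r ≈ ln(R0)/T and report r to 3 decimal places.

R0 = Σ lx·mx = 0 + 2.15 + 0.95 + 0.28 + 0.04 + 0 = 3.42
Σ x·lx·mx = 5.05; T = 5.05/3.42 = 1.47661…
r ≈ ln(R0)/T = ln(3.42)/1.47661… = 0.83275… → 0.833

0.833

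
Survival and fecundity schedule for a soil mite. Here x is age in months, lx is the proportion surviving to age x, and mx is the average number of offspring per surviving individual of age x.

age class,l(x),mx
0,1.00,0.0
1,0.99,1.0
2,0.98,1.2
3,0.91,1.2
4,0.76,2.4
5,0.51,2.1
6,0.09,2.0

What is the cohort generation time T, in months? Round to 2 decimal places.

3.21

lx·mx: 0, 0.99, 1.176, 1.092, 1.824, 1.071, 0.18 → R0 = 6.333
x·lx·mx: 0, 0.99, 2.352, 3.276, 7.296, 5.355, 1.08 → Σ = 20.349
T = 20.349 / 6.333 = 3.213169… → 3.21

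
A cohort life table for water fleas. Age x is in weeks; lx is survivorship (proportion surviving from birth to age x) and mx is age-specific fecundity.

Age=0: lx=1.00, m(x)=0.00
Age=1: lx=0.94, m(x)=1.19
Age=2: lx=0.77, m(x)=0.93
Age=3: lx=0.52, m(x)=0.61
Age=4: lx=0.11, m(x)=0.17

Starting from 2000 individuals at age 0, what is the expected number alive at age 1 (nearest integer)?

1880

Expected survivors = N0 · l_1 = 2000 × 0.94 = 1880 → 1880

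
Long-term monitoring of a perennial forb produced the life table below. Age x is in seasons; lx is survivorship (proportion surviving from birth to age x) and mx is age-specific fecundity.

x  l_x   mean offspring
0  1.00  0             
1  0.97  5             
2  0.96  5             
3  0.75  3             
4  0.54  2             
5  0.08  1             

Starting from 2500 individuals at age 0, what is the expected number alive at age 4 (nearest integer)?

Expected survivors = N0 · l_4 = 2500 × 0.54 = 1350 → 1350

1350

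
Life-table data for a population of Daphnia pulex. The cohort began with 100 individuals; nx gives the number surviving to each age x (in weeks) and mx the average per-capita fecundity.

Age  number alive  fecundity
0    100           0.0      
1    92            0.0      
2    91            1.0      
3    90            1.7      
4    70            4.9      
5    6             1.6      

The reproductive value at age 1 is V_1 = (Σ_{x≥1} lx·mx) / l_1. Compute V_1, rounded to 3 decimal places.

lx = nx/n0 = nx/100: 1, 0.92, 0.91, 0.9, 0.7, 0.06
lx·mx for x ≥ 1: 0, 0.91, 1.53, 3.43, 0.096 → sum = 5.966
V_1 = 5.966 / l_1 = 5.966 / 0.92 = 6.484783… → 6.485

6.485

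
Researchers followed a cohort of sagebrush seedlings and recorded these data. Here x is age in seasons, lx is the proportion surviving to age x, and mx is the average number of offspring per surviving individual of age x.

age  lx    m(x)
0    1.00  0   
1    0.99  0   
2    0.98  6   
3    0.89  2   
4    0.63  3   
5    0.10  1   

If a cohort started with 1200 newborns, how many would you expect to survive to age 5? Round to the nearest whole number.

Expected survivors = N0 · l_5 = 1200 × 0.10 = 120 → 120

120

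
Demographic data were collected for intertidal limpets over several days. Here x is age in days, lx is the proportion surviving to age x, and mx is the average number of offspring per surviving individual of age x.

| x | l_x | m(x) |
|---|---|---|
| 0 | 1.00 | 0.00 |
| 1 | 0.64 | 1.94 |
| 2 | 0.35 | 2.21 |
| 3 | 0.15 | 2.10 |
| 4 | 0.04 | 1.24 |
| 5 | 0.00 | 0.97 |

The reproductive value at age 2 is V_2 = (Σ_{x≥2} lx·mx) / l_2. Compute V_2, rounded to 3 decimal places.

lx·mx for x ≥ 2: 0.7735, 0.315, 0.0496, 0 → sum = 1.1381
V_2 = 1.1381 / l_2 = 1.1381 / 0.35 = 3.251714… → 3.252

3.252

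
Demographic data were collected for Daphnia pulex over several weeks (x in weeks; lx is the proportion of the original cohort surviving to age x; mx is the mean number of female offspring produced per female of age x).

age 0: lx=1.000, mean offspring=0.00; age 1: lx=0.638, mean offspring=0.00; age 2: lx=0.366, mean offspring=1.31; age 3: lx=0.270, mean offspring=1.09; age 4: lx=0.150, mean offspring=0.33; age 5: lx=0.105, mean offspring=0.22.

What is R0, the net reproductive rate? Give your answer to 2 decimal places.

lx·mx by age: 0, 0, 0.47946, 0.2943, 0.0495, 0.0231
R0 = Σ lx·mx = 0.84636 → 0.85

0.85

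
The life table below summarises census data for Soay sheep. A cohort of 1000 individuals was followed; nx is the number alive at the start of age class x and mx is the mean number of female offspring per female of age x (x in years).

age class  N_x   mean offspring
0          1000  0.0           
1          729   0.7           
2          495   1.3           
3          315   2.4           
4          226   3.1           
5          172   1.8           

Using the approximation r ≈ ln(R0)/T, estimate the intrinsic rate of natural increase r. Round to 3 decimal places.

0.372

lx = nx/n0 = nx/1000: 1, 0.729, 0.495, 0.315, 0.226, 0.172
R0 = Σ lx·mx = 0 + 0.5103 + 0.6435 + 0.756 + 0.7006 + 0.3096 = 2.92
Σ x·lx·mx = 8.4157; T = 8.4157/2.92 = 2.88209…
r ≈ ln(R0)/T = ln(2.92)/2.88209… = 0.37181… → 0.372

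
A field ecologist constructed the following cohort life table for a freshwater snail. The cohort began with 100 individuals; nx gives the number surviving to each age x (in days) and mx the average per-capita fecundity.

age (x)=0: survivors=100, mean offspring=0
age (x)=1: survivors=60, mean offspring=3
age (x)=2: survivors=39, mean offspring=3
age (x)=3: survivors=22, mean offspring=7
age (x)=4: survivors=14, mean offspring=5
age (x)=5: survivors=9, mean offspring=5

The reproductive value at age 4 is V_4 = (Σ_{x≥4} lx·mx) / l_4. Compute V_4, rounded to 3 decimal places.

8.214

lx = nx/n0 = nx/100: 1, 0.6, 0.39, 0.22, 0.14, 0.09
lx·mx for x ≥ 4: 0.7, 0.45 → sum = 1.15
V_4 = 1.15 / l_4 = 1.15 / 0.14 = 8.214286… → 8.214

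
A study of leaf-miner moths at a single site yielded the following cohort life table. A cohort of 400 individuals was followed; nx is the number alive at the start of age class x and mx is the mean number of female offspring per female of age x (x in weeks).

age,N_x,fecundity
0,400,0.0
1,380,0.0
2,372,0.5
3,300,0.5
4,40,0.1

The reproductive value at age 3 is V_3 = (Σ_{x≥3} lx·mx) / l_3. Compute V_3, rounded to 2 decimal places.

lx = nx/n0 = nx/400: 1, 0.95, 0.93, 0.75, 0.1
lx·mx for x ≥ 3: 0.375, 0.01 → sum = 0.385
V_3 = 0.385 / l_3 = 0.385 / 0.75 = 0.513333… → 0.51

0.51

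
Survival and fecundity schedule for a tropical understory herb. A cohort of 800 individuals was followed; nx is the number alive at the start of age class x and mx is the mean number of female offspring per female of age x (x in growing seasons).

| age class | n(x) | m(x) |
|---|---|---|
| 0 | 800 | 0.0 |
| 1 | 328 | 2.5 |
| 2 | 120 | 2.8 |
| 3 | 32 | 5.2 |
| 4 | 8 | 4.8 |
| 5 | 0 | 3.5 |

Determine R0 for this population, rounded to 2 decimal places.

1.70

lx = nx/n0 = nx/800: 1, 0.41, 0.15, 0.04, 0.01, 0
lx·mx by age: 0, 1.025, 0.42, 0.208, 0.048, 0
R0 = Σ lx·mx = 1.701 → 1.70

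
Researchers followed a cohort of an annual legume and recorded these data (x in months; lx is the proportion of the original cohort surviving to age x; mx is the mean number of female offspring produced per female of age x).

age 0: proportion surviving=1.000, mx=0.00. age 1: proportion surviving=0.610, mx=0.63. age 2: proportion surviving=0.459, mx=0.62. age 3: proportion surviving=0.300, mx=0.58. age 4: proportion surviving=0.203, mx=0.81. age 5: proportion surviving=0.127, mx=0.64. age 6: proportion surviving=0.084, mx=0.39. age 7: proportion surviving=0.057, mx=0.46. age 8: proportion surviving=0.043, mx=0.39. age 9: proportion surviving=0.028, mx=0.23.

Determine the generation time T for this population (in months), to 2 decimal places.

lx·mx: 0, 0.3843, 0.28458, 0.174, 0.16443, 0.08128, 0.03276, 0.02622, 0.01677, 0.00644 → R0 = 1.17078
x·lx·mx: 0, 0.3843, 0.56916, 0.522, 0.65772, 0.4064, 0.19656, 0.18354, 0.13416, 0.05796 → Σ = 3.1118
T = 3.1118 / 1.17078 = 2.657886… → 2.66

2.66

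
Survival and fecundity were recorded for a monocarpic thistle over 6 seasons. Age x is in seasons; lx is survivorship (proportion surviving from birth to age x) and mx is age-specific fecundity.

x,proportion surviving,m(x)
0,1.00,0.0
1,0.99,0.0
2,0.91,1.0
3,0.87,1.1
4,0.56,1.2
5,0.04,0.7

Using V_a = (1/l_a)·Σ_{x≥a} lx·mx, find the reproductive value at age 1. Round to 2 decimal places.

2.59

lx·mx for x ≥ 1: 0, 0.91, 0.957, 0.672, 0.028 → sum = 2.567
V_1 = 2.567 / l_1 = 2.567 / 0.99 = 2.592929… → 2.59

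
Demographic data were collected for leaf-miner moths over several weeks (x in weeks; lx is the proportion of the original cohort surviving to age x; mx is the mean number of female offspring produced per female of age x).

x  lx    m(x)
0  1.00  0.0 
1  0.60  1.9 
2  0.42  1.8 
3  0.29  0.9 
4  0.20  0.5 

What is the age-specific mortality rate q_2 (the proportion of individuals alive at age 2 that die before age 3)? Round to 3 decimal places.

0.310

q_2 = (l_2 − l_3) / l_2 = (0.42 − 0.29) / 0.42
     = 0.13 / 0.42 = 0.309524… → 0.310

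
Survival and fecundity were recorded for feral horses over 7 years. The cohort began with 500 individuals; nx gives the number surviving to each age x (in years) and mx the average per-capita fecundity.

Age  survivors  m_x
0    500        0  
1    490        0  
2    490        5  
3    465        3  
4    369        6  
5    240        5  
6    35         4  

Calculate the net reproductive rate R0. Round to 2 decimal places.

14.80

lx = nx/n0 = nx/500: 1, 0.98, 0.98, 0.93, 0.738, 0.48, 0.07
lx·mx by age: 0, 0, 4.9, 2.79, 4.428, 2.4, 0.28
R0 = Σ lx·mx = 14.798 → 14.80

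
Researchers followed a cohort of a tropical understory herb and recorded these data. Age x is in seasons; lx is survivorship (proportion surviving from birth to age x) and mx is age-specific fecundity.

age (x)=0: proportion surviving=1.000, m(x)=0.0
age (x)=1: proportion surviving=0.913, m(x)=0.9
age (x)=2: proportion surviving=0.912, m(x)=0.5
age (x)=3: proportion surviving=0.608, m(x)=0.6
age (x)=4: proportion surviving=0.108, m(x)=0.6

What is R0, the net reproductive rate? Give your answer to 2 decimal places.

1.71

lx·mx by age: 0, 0.8217, 0.456, 0.3648, 0.0648
R0 = Σ lx·mx = 1.7073 → 1.71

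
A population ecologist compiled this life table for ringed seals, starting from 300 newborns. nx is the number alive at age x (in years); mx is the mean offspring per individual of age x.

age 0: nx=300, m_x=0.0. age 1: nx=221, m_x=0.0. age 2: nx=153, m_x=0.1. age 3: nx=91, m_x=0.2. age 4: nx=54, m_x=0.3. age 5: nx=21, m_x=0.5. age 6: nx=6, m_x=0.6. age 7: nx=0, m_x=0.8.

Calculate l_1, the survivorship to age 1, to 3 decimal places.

l_1 = n_1/n_0 = 221/300 = 0.736667… → 0.737

0.737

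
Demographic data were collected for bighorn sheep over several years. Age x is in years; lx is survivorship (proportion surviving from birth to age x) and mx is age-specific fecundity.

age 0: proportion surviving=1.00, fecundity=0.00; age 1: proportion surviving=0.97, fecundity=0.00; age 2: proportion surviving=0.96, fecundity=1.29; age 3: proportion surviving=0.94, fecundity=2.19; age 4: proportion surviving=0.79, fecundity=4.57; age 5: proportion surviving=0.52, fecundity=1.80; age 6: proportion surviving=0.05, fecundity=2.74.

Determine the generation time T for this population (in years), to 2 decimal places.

3.58

lx·mx: 0, 0, 1.2384, 2.0586, 3.6103, 0.936, 0.137 → R0 = 7.9803
x·lx·mx: 0, 0, 2.4768, 6.1758, 14.4412, 4.68, 0.822 → Σ = 28.5958
T = 28.5958 / 7.9803 = 3.583299… → 3.58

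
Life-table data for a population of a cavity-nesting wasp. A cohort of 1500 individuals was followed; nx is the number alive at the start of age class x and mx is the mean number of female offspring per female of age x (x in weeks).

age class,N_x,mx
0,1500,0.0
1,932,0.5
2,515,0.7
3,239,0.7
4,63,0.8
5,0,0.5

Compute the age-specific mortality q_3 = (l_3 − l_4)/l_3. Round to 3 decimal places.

0.736

lx = nx/n0 = nx/1500: 1, 0.62133…, 0.34333…, 0.15933…, 0.042, 0
q_3 = (l_3 − l_4) / l_3 = (0.159333… − 0.042) / 0.159333…
     = 0.117333… / 0.159333… = 0.736402… → 0.736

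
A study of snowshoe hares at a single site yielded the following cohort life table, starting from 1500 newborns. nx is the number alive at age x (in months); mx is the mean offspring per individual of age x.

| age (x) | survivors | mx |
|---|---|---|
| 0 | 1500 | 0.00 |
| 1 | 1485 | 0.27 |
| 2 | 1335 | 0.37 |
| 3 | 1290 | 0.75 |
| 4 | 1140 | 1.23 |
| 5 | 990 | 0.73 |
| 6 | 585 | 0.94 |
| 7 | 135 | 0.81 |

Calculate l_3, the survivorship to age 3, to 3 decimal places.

l_3 = n_3/n_0 = 1290/1500 = 0.86 → 0.860

0.860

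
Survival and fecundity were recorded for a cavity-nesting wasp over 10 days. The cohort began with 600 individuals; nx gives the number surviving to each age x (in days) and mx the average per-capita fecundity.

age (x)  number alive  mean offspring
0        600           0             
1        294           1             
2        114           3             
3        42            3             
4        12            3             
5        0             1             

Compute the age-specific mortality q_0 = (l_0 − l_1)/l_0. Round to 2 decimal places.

lx = nx/n0 = nx/600: 1, 0.49, 0.19, 0.07, 0.02, 0
q_0 = (l_0 − l_1) / l_0 = (1 − 0.49) / 1
     = 0.51 / 1 = 0.51 → 0.51

0.51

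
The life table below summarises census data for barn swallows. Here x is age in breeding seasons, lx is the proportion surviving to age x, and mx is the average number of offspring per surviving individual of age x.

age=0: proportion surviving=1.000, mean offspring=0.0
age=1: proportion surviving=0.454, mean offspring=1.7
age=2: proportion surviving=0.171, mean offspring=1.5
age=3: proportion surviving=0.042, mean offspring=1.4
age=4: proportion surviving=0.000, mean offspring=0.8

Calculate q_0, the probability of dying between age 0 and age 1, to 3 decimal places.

0.546

q_0 = (l_0 − l_1) / l_0 = (1 − 0.454) / 1
     = 0.546 / 1 = 0.546 → 0.546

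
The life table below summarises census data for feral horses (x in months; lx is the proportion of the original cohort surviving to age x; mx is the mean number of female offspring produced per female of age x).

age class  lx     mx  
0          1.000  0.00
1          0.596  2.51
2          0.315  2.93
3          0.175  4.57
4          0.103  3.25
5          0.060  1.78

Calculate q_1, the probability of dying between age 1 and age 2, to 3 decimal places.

q_1 = (l_1 − l_2) / l_1 = (0.596 − 0.315) / 0.596
     = 0.281 / 0.596 = 0.471477… → 0.471

0.471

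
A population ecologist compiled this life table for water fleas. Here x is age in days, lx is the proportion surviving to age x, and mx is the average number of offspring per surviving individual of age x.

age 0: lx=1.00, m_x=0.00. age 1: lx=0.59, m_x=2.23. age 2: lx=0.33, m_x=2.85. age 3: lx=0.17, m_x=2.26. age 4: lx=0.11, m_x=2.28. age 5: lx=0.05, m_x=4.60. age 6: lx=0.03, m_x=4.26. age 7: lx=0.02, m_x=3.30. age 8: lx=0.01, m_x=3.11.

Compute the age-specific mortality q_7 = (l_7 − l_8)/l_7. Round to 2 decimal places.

q_7 = (l_7 − l_8) / l_7 = (0.02 − 0.01) / 0.02
     = 0.01 / 0.02 = 0.5 → 0.50

0.50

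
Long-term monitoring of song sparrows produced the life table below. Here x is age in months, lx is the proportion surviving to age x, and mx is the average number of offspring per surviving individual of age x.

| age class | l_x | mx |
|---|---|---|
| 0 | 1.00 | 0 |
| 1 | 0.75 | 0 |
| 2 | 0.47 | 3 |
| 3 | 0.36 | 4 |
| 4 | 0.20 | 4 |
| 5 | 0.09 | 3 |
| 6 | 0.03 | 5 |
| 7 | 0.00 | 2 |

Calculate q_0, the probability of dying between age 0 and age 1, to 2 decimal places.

0.25

q_0 = (l_0 − l_1) / l_0 = (1 − 0.75) / 1
     = 0.25 / 1 = 0.25 → 0.25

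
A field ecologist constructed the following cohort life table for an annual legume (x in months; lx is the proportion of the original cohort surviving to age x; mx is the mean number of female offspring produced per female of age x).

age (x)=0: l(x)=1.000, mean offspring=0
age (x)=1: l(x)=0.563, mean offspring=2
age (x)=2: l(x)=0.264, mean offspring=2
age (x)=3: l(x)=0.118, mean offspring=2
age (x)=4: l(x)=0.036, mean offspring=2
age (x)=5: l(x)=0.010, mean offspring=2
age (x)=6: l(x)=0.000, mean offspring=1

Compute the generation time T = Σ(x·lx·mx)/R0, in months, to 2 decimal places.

1.65

lx·mx: 0, 1.126, 0.528, 0.236, 0.072, 0.02, 0 → R0 = 1.982
x·lx·mx: 0, 1.126, 1.056, 0.708, 0.288, 0.1, 0 → Σ = 3.278
T = 3.278 / 1.982 = 1.653885… → 1.65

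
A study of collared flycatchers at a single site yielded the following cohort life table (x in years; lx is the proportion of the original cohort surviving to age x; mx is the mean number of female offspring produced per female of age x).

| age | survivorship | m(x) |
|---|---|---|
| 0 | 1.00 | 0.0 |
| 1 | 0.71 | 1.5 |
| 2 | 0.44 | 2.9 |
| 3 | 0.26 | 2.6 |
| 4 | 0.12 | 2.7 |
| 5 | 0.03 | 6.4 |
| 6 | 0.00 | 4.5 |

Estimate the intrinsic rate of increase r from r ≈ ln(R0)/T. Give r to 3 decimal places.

0.564

R0 = Σ lx·mx = 0 + 1.065 + 1.276 + 0.676 + 0.324 + 0.192 + 0 = 3.533
Σ x·lx·mx = 7.901; T = 7.901/3.533 = 2.23634…
r ≈ ln(R0)/T = ln(3.533)/2.23634… = 0.56438… → 0.564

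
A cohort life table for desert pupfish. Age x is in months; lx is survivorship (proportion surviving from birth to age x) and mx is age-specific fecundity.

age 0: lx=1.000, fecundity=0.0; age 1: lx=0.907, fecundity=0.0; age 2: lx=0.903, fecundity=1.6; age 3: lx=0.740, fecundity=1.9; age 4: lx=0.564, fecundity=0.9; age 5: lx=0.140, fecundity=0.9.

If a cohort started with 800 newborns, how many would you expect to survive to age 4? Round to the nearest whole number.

Expected survivors = N0 · l_4 = 800 × 0.564 = 451.2 → 451

451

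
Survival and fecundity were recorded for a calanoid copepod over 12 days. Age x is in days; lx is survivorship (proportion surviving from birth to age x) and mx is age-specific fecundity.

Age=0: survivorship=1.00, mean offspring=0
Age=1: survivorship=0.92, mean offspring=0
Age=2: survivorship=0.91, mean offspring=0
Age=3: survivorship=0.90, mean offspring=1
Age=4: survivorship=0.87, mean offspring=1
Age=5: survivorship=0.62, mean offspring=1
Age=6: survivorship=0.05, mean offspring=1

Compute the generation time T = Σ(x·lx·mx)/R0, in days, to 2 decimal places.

lx·mx: 0, 0, 0, 0.9, 0.87, 0.62, 0.05 → R0 = 2.44
x·lx·mx: 0, 0, 0, 2.7, 3.48, 3.1, 0.3 → Σ = 9.58
T = 9.58 / 2.44 = 3.92623… → 3.93

3.93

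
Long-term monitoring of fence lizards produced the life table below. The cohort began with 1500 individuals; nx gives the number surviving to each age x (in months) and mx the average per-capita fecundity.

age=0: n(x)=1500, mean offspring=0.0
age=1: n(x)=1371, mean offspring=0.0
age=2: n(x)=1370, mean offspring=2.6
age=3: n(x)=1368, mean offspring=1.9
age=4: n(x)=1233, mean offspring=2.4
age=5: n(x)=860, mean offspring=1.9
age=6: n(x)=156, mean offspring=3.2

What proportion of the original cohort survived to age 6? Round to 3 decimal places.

l_6 = n_6/n_0 = 156/1500 = 0.104 → 0.104

0.104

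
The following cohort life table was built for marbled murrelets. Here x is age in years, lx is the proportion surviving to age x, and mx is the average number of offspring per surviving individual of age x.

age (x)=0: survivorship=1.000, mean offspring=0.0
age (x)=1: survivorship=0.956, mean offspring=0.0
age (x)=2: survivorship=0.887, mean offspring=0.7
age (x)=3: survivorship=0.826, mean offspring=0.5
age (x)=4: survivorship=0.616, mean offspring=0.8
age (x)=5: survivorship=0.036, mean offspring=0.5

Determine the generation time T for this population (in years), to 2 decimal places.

lx·mx: 0, 0, 0.6209, 0.413, 0.4928, 0.018 → R0 = 1.5447
x·lx·mx: 0, 0, 1.2418, 1.239, 1.9712, 0.09 → Σ = 4.542
T = 4.542 / 1.5447 = 2.940377… → 2.94

2.94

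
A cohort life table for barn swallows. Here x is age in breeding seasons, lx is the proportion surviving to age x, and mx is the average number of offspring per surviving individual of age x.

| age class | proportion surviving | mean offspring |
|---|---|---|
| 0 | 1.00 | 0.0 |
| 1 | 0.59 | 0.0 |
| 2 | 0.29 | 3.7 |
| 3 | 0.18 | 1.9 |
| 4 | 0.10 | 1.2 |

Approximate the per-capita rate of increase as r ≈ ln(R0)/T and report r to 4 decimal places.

0.1801

R0 = Σ lx·mx = 0 + 0 + 1.073 + 0.342 + 0.12 = 1.535
Σ x·lx·mx = 3.652; T = 3.652/1.535 = 2.37915…
r ≈ ln(R0)/T = ln(1.535)/2.37915… = 0.180119… → 0.1801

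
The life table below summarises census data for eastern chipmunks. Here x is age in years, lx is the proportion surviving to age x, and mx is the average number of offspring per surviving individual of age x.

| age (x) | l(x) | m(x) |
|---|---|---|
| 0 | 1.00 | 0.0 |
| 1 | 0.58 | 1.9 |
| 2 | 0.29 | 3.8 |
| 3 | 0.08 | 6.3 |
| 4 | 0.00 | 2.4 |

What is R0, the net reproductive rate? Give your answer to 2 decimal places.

lx·mx by age: 0, 1.102, 1.102, 0.504, 0
R0 = Σ lx·mx = 2.708 → 2.71

2.71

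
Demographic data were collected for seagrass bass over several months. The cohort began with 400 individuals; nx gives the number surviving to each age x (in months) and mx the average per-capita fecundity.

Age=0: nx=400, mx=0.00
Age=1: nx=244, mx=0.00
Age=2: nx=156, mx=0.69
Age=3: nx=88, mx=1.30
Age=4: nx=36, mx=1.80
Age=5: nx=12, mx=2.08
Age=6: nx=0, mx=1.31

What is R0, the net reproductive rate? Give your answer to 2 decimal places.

lx = nx/n0 = nx/400: 1, 0.61, 0.39, 0.22, 0.09, 0.03, 0
lx·mx by age: 0, 0, 0.2691, 0.286, 0.162, 0.0624, 0
R0 = Σ lx·mx = 0.7795 → 0.78

0.78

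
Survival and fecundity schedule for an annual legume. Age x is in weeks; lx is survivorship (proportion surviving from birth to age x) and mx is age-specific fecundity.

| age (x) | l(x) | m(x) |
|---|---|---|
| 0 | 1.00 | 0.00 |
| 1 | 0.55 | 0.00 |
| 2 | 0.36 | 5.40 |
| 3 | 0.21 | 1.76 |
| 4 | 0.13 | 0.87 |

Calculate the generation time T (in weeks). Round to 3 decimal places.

lx·mx: 0, 0, 1.944, 0.3696, 0.1131 → R0 = 2.4267
x·lx·mx: 0, 0, 3.888, 1.1088, 0.4524 → Σ = 5.4492
T = 5.4492 / 2.4267 = 2.245519… → 2.246

2.246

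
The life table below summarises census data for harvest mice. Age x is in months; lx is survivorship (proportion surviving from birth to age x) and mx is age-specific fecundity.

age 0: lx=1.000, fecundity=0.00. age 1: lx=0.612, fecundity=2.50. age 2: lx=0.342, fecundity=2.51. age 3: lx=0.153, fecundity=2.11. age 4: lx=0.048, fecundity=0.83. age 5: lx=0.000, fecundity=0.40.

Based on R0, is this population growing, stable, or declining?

growing

R0 = Σ lx·mx = 0 + 1.53 + 0.85842 + 0.32283 + 0.03984 + 0 = 2.75109
R0 > 1, so the population is growing.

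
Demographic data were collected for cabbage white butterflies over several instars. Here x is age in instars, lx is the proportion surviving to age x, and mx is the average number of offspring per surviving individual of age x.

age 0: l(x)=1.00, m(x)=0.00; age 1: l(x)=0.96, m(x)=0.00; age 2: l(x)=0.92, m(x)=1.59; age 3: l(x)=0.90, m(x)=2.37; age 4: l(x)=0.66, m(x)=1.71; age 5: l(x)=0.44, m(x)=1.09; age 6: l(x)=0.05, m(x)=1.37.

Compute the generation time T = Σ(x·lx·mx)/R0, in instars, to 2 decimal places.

3.16

lx·mx: 0, 0, 1.4628, 2.133, 1.1286, 0.4796, 0.0685 → R0 = 5.2725
x·lx·mx: 0, 0, 2.9256, 6.399, 4.5144, 2.398, 0.411 → Σ = 16.648
T = 16.648 / 5.2725 = 3.157515… → 3.16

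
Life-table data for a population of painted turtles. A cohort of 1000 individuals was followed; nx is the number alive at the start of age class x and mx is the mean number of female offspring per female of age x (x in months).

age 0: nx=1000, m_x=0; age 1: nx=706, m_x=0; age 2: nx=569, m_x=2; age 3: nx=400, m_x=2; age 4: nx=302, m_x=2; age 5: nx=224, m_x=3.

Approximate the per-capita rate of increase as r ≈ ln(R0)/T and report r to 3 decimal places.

lx = nx/n0 = nx/1000: 1, 0.706, 0.569, 0.4, 0.302, 0.224
R0 = Σ lx·mx = 0 + 0 + 1.138 + 0.8 + 0.604 + 0.672 = 3.214
Σ x·lx·mx = 10.452; T = 10.452/3.214 = 3.25202…
r ≈ ln(R0)/T = ln(3.214)/3.25202… = 0.35901… → 0.359

0.359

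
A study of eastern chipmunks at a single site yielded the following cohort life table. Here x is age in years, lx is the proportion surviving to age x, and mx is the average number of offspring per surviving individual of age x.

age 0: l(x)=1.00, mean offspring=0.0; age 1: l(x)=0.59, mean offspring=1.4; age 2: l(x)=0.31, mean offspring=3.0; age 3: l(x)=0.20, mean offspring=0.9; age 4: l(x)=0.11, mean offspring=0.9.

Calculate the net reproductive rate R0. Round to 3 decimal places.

lx·mx by age: 0, 0.826, 0.93, 0.18, 0.099
R0 = Σ lx·mx = 2.035 → 2.035

2.035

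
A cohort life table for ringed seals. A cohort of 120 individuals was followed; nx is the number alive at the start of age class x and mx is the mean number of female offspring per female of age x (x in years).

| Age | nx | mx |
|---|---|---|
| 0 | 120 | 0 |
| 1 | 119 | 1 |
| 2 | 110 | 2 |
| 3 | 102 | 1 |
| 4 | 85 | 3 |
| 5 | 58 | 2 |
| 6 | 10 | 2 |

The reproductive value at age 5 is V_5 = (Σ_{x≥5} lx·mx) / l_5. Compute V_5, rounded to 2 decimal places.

2.34

lx = nx/n0 = nx/120: 1, 0.99167…, 0.91667…, 0.85, 0.70833…, 0.48333…, 0.08333…
lx·mx for x ≥ 5: 0.966667…, 0.166667… → sum = 1.133333…
V_5 = 1.133333… / l_5 = 1.133333… / 0.483333… = 2.344828… → 2.34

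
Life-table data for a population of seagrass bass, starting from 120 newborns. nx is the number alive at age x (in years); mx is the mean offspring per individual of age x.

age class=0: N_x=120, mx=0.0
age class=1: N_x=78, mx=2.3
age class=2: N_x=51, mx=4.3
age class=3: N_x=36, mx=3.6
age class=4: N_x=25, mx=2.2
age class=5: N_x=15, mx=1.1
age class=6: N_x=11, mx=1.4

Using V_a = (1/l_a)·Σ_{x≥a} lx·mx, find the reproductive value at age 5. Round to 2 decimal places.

lx = nx/n0 = nx/120: 1, 0.65, 0.425, 0.3, 0.20833…, 0.125, 0.09167…
lx·mx for x ≥ 5: 0.1375, 0.128333… → sum = 0.265833…
V_5 = 0.265833… / l_5 = 0.265833… / 0.125 = 2.126667… → 2.13

2.13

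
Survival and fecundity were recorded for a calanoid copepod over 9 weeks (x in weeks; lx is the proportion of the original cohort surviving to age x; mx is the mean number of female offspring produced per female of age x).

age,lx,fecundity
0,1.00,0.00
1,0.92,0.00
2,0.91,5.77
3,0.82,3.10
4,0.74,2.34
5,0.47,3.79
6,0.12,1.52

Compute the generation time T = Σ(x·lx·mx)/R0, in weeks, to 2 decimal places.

3.05

lx·mx: 0, 0, 5.2507, 2.542, 1.7316, 1.7813, 0.1824 → R0 = 11.488
x·lx·mx: 0, 0, 10.5014, 7.626, 6.9264, 8.9065, 1.0944 → Σ = 35.0547
T = 35.0547 / 11.488 = 3.051419… → 3.05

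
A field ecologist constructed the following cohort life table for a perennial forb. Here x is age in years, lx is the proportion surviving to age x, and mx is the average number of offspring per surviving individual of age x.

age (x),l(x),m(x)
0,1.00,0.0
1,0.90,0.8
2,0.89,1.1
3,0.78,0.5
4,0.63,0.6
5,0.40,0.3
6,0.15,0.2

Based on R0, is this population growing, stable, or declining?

growing

R0 = Σ lx·mx = 0 + 0.72 + 0.979 + 0.39 + 0.378 + 0.12 + 0.03 = 2.617
R0 > 1, so the population is growing.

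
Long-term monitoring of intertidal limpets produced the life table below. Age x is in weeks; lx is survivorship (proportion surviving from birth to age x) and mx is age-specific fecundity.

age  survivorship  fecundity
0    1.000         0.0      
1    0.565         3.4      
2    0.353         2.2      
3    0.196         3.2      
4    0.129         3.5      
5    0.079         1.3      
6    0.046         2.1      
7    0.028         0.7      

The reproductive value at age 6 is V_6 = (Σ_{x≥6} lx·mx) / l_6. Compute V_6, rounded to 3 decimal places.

lx·mx for x ≥ 6: 0.0966, 0.0196 → sum = 0.1162
V_6 = 0.1162 / l_6 = 0.1162 / 0.046 = 2.526087… → 2.526

2.526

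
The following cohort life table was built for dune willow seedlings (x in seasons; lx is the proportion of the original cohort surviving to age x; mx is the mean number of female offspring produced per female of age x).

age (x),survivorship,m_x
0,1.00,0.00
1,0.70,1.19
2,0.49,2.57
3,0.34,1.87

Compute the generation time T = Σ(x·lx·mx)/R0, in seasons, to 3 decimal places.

1.928

lx·mx: 0, 0.833, 1.2593, 0.6358 → R0 = 2.7281
x·lx·mx: 0, 0.833, 2.5186, 1.9074 → Σ = 5.259
T = 5.259 / 2.7281 = 1.927715… → 1.928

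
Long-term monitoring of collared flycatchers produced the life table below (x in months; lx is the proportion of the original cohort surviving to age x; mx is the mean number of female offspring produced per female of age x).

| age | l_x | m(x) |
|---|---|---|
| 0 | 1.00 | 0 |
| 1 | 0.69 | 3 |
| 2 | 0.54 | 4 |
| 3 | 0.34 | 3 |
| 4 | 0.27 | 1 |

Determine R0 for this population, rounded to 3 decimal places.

lx·mx by age: 0, 2.07, 2.16, 1.02, 0.27
R0 = Σ lx·mx = 5.52 → 5.520

5.520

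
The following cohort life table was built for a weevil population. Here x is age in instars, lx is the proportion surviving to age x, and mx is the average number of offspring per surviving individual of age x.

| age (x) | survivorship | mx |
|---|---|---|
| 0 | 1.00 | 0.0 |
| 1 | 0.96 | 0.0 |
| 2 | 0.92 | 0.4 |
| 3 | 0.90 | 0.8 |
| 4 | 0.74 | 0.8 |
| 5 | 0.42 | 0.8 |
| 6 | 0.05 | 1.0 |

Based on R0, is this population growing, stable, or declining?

R0 = Σ lx·mx = 0 + 0 + 0.368 + 0.72 + 0.592 + 0.336 + 0.05 = 2.066
R0 > 1, so the population is growing.

growing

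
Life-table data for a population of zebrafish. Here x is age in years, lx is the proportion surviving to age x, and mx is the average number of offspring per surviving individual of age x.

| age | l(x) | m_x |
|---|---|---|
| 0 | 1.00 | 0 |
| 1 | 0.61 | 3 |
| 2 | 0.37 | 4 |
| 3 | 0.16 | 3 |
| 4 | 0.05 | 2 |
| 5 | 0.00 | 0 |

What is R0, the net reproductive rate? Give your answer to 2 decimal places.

lx·mx by age: 0, 1.83, 1.48, 0.48, 0.1, 0
R0 = Σ lx·mx = 3.89 → 3.89

3.89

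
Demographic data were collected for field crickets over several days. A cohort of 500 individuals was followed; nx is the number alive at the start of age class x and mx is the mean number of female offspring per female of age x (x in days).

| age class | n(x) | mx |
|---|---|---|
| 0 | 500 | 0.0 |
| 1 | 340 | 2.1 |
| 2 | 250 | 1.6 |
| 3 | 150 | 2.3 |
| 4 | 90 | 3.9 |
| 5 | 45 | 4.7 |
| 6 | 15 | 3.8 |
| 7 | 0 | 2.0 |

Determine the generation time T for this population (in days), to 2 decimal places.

2.58

lx = nx/n0 = nx/500: 1, 0.68, 0.5, 0.3, 0.18, 0.09, 0.03, 0
lx·mx: 0, 1.428, 0.8, 0.69, 0.702, 0.423, 0.114, 0 → R0 = 4.157
x·lx·mx: 0, 1.428, 1.6, 2.07, 2.808, 2.115, 0.684, 0 → Σ = 10.705
T = 10.705 / 4.157 = 2.575174… → 2.58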